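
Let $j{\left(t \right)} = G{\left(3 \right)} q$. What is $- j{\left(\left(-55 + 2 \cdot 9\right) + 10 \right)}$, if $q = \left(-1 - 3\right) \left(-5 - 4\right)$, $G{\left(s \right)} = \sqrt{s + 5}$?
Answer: $- 72 \sqrt{2} \approx -101.82$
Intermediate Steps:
$G{\left(s \right)} = \sqrt{5 + s}$
$q = 36$ ($q = \left(-4\right) \left(-9\right) = 36$)
$j{\left(t \right)} = 72 \sqrt{2}$ ($j{\left(t \right)} = \sqrt{5 + 3} \cdot 36 = \sqrt{8} \cdot 36 = 2 \sqrt{2} \cdot 36 = 72 \sqrt{2}$)
$- j{\left(\left(-55 + 2 \cdot 9\right) + 10 \right)} = - 72 \sqrt{2}$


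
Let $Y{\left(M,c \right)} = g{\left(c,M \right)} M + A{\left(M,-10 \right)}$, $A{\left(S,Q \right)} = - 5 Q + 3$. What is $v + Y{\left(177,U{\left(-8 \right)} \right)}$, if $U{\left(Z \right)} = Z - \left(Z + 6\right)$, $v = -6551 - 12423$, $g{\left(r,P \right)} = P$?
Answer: $12408$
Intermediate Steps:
$A{\left(S,Q \right)} = 3 - 5 Q$
$v = -18974$
$U{\left(Z \right)} = -6$ ($U{\left(Z \right)} = Z - \left(6 + Z\right) = -6$)
$Y{\left(M,c \right)} = 53 + M^{2}$ ($Y{\left(M,c \right)} = M M + \left(3 - -50\right) = M^{2} + \left(3 + 50\right) = M^{2} + 53 = 53 + M^{2}$)
$v + Y{\left(177,U{\left(-8 \right)} \right)} = -18974 + \left(53 + 177^{2}\right) = -18974 + \left(53 + 31329\right) = -18974 + 31382 = 12408$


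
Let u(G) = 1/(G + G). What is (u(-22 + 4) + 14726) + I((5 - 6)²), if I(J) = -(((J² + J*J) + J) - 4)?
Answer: 530171/36 ≈ 14727.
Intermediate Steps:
I(J) = 4 - J - 2*J² (I(J) = -(((J² + J²) + J) - 4) = -((2*J² + J) - 4) = -((J + 2*J²) - 4) = -(-4 + J + 2*J²) = 4 - J - 2*J²)
u(G) = 1/(2*G)
(u(-22 + 4) + 14726) + I((5 - 6)²) = (1/(2*(-22 + 4)) + 14726) + (4 - (5 - 6)² - 2*(5 - 6)⁴) = ((½)/(-18) + 14726) + (4 - 1*(-1)² - 2*((-1)²)²) = ((½)*(-1/18) + 14726) + (4 - 1*1 - 2*1²) = (-1/36 + 14726) + (4 - 1 - 2*1) = 530135/36 + (4 - 1 - 2) = 530135/36 + 1 = 530171/36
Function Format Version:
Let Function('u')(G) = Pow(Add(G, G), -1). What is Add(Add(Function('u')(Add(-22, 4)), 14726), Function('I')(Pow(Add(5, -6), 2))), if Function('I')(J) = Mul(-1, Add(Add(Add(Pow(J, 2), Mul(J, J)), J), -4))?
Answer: Rational(530171, 36) ≈ 14727.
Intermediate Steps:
Function('I')(J) = Add(4, Mul(-1, J), Mul(-2, Pow(J, 2))) (Function('I')(J) = Mul(-1, Add(Add(Add(Pow(J, 2), Pow(J, 2)), J), -4)) = Mul(-1, Add(Add(Mul(2, Pow(J, 2)), J), -4)) = Mul(-1, Add(Add(J, Mul(2, Pow(J, 2))), -4)) = Mul(-1, Add(-4, J, Mul(2, Pow(J, 2)))) = Add(4, Mul(-1, J), Mul(-2, Pow(J, 2))))
Function('u')(G) = Mul(Rational(1, 2), Pow(G, -1)) (Function('u')(G) = Pow(Mul(2, G), -1) = Mul(Rational(1, 2), Pow(G, -1)))
Add(Add(Function('u')(Add(-22, 4)), 14726), Function('I')(Pow(Add(5, -6), 2))) = Add(Add(Mul(Rational(1, 2), Pow(Add(-22, 4), -1)), 14726), Add(4, Mul(-1, Pow(Add(5, -6), 2)), Mul(-2, Pow(Pow(Add(5, -6), 2), 2)))) = Add(Add(Mul(Rational(1, 2), Pow(-18, -1)), 14726), Add(4, Mul(-1, Pow(-1, 2)), Mul(-2, Pow(Pow(-1, 2), 2)))) = Add(Add(Mul(Rational(1, 2), Rational(-1, 18)), 14726), Add(4, Mul(-1, 1), Mul(-2, Pow(1, 2)))) = Add(Add(Rational(-1, 36), 14726), Add(4, -1, Mul(-2, 1))) = Add(Rational(530135, 36), Add(4, -1, -2)) = Add(Rational(530135, 36), 1) = Rational(530171, 36)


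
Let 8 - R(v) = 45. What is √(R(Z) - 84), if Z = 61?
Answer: 11*I ≈ 11.0*I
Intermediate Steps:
R(v) = -37 (R(v) = 8 - 1*45 = 8 - 45 = -37)
√(R(Z) - 84) = √(-37 - 84) = √(-121) = 11*I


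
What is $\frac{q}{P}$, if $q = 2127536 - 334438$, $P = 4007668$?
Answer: $\frac{896549}{2003834} \approx 0.44742$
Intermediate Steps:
$q = 1793098$ ($q = 2127536 - 334438 = 1793098$)
$\frac{q}{P} = \frac{1793098}{4007668} = 1793098 \cdot \frac{1}{4007668} = \frac{896549}{2003834}$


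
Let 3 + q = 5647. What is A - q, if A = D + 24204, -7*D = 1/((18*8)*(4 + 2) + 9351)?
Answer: 1327132799/71505 ≈ 18560.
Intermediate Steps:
q = 5644 (q = -3 + 5647 = 5644)
D = -1/71505 (D = -1/(7*((18*8)*(4 + 2) + 9351)) = -1/(7*(144*6 + 9351)) = -1/(7*(864 + 9351)) = -1/7/10215 = -1/7*1/10215 = -1/71505 ≈ -1.3985e-5)
A = 1730707019/71505 (A = -1/71505 + 24204 = 1730707019/71505 ≈ 24204.)
A - q = 1730707019/71505 - 1*5644 = 1730707019/71505 - 5644 = 1327132799/71505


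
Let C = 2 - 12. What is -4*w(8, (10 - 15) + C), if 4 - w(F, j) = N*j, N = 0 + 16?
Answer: -976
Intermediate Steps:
C = -10
N = 16
w(F, j) = 4 - 16*j
-4*w(8, (10 - 15) + C) = -4*(4 - 16*((10 - 15) - 10)) = -4*(4 - 16*(-5 - 10)) = -4*(4 - 16*(-15)) = -4*(4 + 240) = -4*244 = -976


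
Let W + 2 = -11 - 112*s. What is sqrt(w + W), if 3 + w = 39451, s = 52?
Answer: sqrt(33611) ≈ 183.33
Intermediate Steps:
w = 39448 (w = -3 + 39451 = 39448)
W = -5837 (W = -2 + (-11 - 112*52) = -2 + (-11 - 5824) = -2 - 5835 = -5837)
sqrt(w + W) = sqrt(39448 - 5837) = sqrt(33611)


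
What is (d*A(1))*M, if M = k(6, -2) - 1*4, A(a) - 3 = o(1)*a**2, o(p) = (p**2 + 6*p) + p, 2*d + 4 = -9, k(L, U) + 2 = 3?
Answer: 429/2 ≈ 214.50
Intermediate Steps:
k(L, U) = 1 (k(L, U) = -2 + 3 = 1)
d = -13/2 (d = -2 + (1/2)*(-9) = -2 - 9/2 = -13/2 ≈ -6.5000)
o(p) = p**2 + 7*p
A(a) = 3 + 8*a**2 (A(a) = 3 + (1*(7 + 1))*a**2 = 3 + (1*8)*a**2 = 3 + 8*a**2)
M = -3 (M = 1 - 1*4 = 1 - 4 = -3)
(d*A(1))*M = -13*(3 + 8*1**2)/2*(-3) = -13*(3 + 8*1)/2*(-3) = -13*(3 + 8)/2*(-3) = -13/2*11*(-3) = -143/2*(-3) = 429/2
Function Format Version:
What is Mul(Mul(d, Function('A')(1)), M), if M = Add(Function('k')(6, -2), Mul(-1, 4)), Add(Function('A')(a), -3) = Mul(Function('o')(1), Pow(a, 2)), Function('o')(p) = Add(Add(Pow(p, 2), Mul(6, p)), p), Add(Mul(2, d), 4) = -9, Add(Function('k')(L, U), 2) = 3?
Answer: Rational(429, 2) ≈ 214.50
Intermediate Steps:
Function('k')(L, U) = 1 (Function('k')(L, U) = Add(-2, 3) = 1)
d = Rational(-13, 2) (d = Add(-2, Mul(Rational(1, 2), -9)) = Add(-2, Rational(-9, 2)) = Rational(-13, 2) ≈ -6.5000)
Function('o')(p) = Add(Pow(p, 2), Mul(7, p))
Function('A')(a) = Add(3, Mul(8, Pow(a, 2))) (Function('A')(a) = Add(3, Mul(Mul(1, Add(7, 1)), Pow(a, 2))) = Add(3, Mul(Mul(1, 8), Pow(a, 2))) = Add(3, Mul(8, Pow(a, 2))))
M = -3 (M = Add(1, Mul(-1, 4)) = Add(1, -4) = -3)
Mul(Mul(d, Function('A')(1)), M) = Mul(Mul(Rational(-13, 2), Add(3, Mul(8, Pow(1, 2)))), -3) = Mul(Mul(Rational(-13, 2), Add(3, Mul(8, 1))), -3) = Mul(Mul(Rational(-13, 2), Add(3, 8)), -3) = Mul(Mul(Rational(-13, 2), 11), -3) = Mul(Rational(-143, 2), -3) = Rational(429, 2)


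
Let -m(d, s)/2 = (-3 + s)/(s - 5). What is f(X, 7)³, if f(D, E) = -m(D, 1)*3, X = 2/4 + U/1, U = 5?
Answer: 27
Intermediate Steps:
m(d, s) = -2*(-3 + s)/(-5 + s) (m(d, s) = -2*(-3 + s)/(s - 5) = -2*(-3 + s)/(-5 + s))
X = 11/2 (X = 2/4 + 5/1 = 2*(¼) + 5*1 = ½ + 5 = 11/2 ≈ 5.5000)
f(D, E) = 3 (f(D, E) = -2*(3 - 1*1)/(-5 + 1)*3 = -2*(3 - 1)/(-4)*3 = -2*(-¼)*2*3 = -(-1)*3 = -1*(-3) = 3)
f(X, 7)³ = 3³ = 27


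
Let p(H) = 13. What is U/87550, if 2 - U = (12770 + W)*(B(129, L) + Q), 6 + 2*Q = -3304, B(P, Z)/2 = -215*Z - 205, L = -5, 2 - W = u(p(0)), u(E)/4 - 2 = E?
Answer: -540259/43775 ≈ -12.342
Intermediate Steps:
u(E) = 8 + 4*E
W = -58 (W = 2 - (8 + 4*13) = 2 - (8 + 52) = 2 - 1*60 = 2 - 60 = -58)
B(P, Z) = -410 - 430*Z (B(P, Z) = 2*(-215*Z - 205) = 2*(-205 - 215*Z) = -410 - 430*Z)
Q = -1655 (Q = -3 + (1/2)*(-3304) = -3 - 1652 = -1655)
U = -1080518 (U = 2 - (12770 - 58)*((-410 - 430*(-5)) - 1655) = 2 - 12712*((-410 + 2150) - 1655) = 2 - 12712*(1740 - 1655) = 2 - 12712*85 = 2 - 1*1080520 = 2 - 1080520 = -1080518)
U/87550 = -1080518/87550 = -1080518*1/87550 = -540259/43775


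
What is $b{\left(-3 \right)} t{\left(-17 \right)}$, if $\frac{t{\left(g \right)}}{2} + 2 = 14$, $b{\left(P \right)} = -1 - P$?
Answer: $48$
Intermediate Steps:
$t{\left(g \right)} = 24$ ($t{\left(g \right)} = -4 + 2 \cdot 14 = -4 + 28 = 24$)
$b{\left(-3 \right)} t{\left(-17 \right)} = \left(-1 - -3\right) 24 = \left(-1 + 3\right) 24 = 2 \cdot 24 = 48$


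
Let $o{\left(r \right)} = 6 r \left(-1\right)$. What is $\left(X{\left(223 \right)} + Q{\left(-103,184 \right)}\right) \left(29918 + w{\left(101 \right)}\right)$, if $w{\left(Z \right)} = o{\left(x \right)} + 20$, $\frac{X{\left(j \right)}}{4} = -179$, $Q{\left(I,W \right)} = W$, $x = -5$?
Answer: $-15942976$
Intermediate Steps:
$o{\left(r \right)} = - 6 r$
$X{\left(j \right)} = -716$ ($X{\left(j \right)} = 4 \left(-179\right) = -716$)
$w{\left(Z \right)} = 50$ ($w{\left(Z \right)} = \left(-6\right) \left(-5\right) + 20 = 30 + 20 = 50$)
$\left(X{\left(223 \right)} + Q{\left(-103,184 \right)}\right) \left(29918 + w{\left(101 \right)}\right) = \left(-716 + 184\right) \left(29918 + 50\right) = \left(-532\right) 29968 = -15942976$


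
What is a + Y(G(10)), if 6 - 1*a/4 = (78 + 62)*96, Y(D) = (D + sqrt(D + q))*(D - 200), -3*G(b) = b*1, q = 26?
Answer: -477524/9 - 1220*sqrt(51)/9 ≈ -54026.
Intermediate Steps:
G(b) = -b/3
Y(D) = (-200 + D)*(D + sqrt(26 + D)) (Y(D) = (D + sqrt(D + 26))*(D - 200) = (D + sqrt(26 + D))*(-200 + D) = (-200 + D)*(D + sqrt(26 + D)))
a = -53736 (a = 24 - 4*(78 + 62)*96 = 24 - 560*96 = 24 - 4*13440 = 24 - 53760 = -53736)
a + Y(G(10)) = -53736 + ((-1/3*10)**2 - (-200)*10/3 - 200*sqrt(26 - 1/3*10) + (-1/3*10)*sqrt(26 - 1/3*10)) = -53736 + ((-10/3)**2 - 200*(-10/3) - 200*sqrt(26 - 10/3) - 10*sqrt(26 - 10/3)/3) = -53736 + (100/9 + 2000/3 - 400*sqrt(51)/3 - 20*sqrt(51)/9) = -53736 + (6100/9 - 1220*sqrt(51)/9) = -477524/9 - 1220*sqrt(51)/9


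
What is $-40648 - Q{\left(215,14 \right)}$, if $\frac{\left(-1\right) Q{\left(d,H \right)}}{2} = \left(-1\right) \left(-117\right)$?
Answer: $-40414$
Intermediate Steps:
$Q{\left(d,H \right)} = -234$ ($Q{\left(d,H \right)} = - 2 \left(\left(-1\right) \left(-117\right)\right) = \left(-2\right) 117 = -234$)
$-40648 - Q{\left(215,14 \right)} = -40648 - -234 = -40648 + 234 = -40414$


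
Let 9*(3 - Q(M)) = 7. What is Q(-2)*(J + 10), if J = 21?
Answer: 620/9 ≈ 68.889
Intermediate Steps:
Q(M) = 20/9 (Q(M) = 3 - 1/9*7 = 3 - 7/9 = 20/9)
Q(-2)*(J + 10) = 20*(21 + 10)/9 = (20/9)*31 = 620/9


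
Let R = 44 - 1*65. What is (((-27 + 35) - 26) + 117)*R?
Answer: -2079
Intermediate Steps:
R = -21 (R = 44 - 65 = -21)
(((-27 + 35) - 26) + 117)*R = (((-27 + 35) - 26) + 117)*(-21) = ((8 - 26) + 117)*(-21) = (-18 + 117)*(-21) = 99*(-21) = -2079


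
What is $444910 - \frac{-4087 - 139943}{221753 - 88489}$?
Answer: $\frac{29645315135}{66632} \approx 4.4491 \cdot 10^{5}$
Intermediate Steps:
$444910 - \frac{-4087 - 139943}{221753 - 88489} = 444910 - - \frac{144030}{133264} = 444910 - \left(-144030\right) \frac{1}{133264} = 444910 - - \frac{72015}{66632} = 444910 + \frac{72015}{66632} = \frac{29645315135}{66632}$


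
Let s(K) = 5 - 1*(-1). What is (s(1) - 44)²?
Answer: 1444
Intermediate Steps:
s(K) = 6 (s(K) = 5 + 1 = 6)
(s(1) - 44)² = (6 - 44)² = (-38)² = 1444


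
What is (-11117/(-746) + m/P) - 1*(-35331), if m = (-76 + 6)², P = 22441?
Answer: 591728908363/16740986 ≈ 35346.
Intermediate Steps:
m = 4900 (m = (-70)² = 4900)
(-11117/(-746) + m/P) - 1*(-35331) = (-11117/(-746) + 4900/22441) - 1*(-35331) = (-11117*(-1/746) + 4900*(1/22441)) + 35331 = (11117/746 + 4900/22441) + 35331 = 253131997/16740986 + 35331 = 591728908363/16740986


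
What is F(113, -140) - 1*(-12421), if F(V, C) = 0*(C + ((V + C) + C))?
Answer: 12421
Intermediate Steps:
F(V, C) = 0 (F(V, C) = 0*(C + ((C + V) + C)) = 0*(C + (V + 2*C)) = 0*(V + 3*C) = 0)
F(113, -140) - 1*(-12421) = 0 - 1*(-12421) = 0 + 12421 = 12421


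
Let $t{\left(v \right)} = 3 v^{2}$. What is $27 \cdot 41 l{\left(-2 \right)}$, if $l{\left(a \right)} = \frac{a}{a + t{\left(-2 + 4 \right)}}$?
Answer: $- \frac{1107}{5} \approx -221.4$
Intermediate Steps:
$l{\left(a \right)} = \frac{a}{12 + a}$ ($l{\left(a \right)} = \frac{a}{a + 3 \left(-2 + 4\right)^{2}} = \frac{a}{a + 3 \cdot 2^{2}} = \frac{a}{a + 3 \cdot 4} = \frac{a}{a + 12} = \frac{a}{12 + a}$)
$27 \cdot 41 l{\left(-2 \right)} = 27 \cdot 41 \left(- \frac{2}{12 - 2}\right) = 1107 \left(- \frac{2}{10}\right) = 1107 \left(\left(-2\right) \frac{1}{10}\right) = 1107 \left(- \frac{1}{5}\right) = - \frac{1107}{5}$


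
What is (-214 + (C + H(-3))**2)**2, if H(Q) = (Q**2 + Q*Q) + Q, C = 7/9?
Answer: 8008900/6561 ≈ 1220.7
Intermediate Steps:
C = 7/9 (C = 7*(1/9) = 7/9 ≈ 0.77778)
H(Q) = Q + 2*Q**2 (H(Q) = (Q**2 + Q**2) + Q = 2*Q**2 + Q = Q + 2*Q**2)
(-214 + (C + H(-3))**2)**2 = (-214 + (7/9 - 3*(1 + 2*(-3)))**2)**2 = (-214 + (7/9 - 3*(1 - 6))**2)**2 = (-214 + (7/9 - 3*(-5))**2)**2 = (-214 + (7/9 + 15)**2)**2 = (-214 + (142/9)**2)**2 = (-214 + 20164/81)**2 = (2830/81)**2 = 8008900/6561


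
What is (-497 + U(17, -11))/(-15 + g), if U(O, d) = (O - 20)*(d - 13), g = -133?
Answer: 425/148 ≈ 2.8716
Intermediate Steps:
U(O, d) = (-20 + O)*(-13 + d)
(-497 + U(17, -11))/(-15 + g) = (-497 + (260 - 20*(-11) - 13*17 + 17*(-11)))/(-15 - 133) = (-497 + (260 + 220 - 221 - 187))/(-148) = (-497 + 72)*(-1/148) = -425*(-1/148) = 425/148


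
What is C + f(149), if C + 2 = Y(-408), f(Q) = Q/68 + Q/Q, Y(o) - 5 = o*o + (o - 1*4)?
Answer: 11291957/68 ≈ 1.6606e+5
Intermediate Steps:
Y(o) = 1 + o + o² (Y(o) = 5 + (o*o + (o - 1*4)) = 5 + (o² + (o - 4)) = 5 + (o² + (-4 + o)) = 5 + (-4 + o + o²) = 1 + o + o²)
f(Q) = 1 + Q/68 (f(Q) = Q*(1/68) + 1 = Q/68 + 1 = 1 + Q/68)
C = 166055 (C = -2 + (1 - 408 + (-408)²) = -2 + (1 - 408 + 166464) = -2 + 166057 = 166055)
C + f(149) = 166055 + (1 + (1/68)*149) = 166055 + (1 + 149/68) = 166055 + 217/68 = 11291957/68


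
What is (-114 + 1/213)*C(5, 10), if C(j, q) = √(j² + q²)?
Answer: -121405*√5/213 ≈ -1274.5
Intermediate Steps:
(-114 + 1/213)*C(5, 10) = (-114 + 1/213)*√(5² + 10²) = (-114 + 1/213)*√(25 + 100) = -121405*√5/213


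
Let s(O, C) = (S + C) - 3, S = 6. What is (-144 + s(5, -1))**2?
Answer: 20164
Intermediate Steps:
s(O, C) = 3 + C (s(O, C) = (6 + C) - 3 = 3 + C)
(-144 + s(5, -1))**2 = (-144 + (3 - 1))**2 = (-144 + 2)**2 = (-142)**2 = 20164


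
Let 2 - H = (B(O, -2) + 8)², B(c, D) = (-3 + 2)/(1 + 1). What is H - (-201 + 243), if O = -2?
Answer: -385/4 ≈ -96.250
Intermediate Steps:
B(c, D) = -½ (B(c, D) = -1/2 = -1*½ = -½)
H = -217/4 (H = 2 - (-½ + 8)² = 2 - (15/2)² = 2 - 1*225/4 = 2 - 225/4 = -217/4 ≈ -54.250)
H - (-201 + 243) = -217/4 - (-201 + 243) = -217/4 - 1*42 = -217/4 - 42 = -385/4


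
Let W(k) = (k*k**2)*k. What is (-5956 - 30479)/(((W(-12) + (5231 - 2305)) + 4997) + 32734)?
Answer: -36435/61393 ≈ -0.59347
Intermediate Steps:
W(k) = k**4 (W(k) = k**3*k = k**4)
(-5956 - 30479)/(((W(-12) + (5231 - 2305)) + 4997) + 32734) = (-5956 - 30479)/((((-12)**4 + (5231 - 2305)) + 4997) + 32734) = -36435/(((20736 + 2926) + 4997) + 32734) = -36435/((23662 + 4997) + 32734) = -36435/(28659 + 32734) = -36435/61393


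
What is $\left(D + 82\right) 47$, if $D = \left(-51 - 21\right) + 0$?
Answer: $470$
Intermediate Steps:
$D = -72$ ($D = -72 + 0 = -72$)
$\left(D + 82\right) 47 = \left(-72 + 82\right) 47 = 10 \cdot 47 = 470$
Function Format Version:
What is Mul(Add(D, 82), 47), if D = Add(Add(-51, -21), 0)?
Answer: 470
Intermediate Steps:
D = -72 (D = Add(-72, 0) = -72)
Mul(Add(D, 82), 47) = Mul(Add(-72, 82), 47) = Mul(10, 47) = 470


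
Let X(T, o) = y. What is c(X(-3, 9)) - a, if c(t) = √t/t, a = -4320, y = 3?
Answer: 4320 + √3/3 ≈ 4320.6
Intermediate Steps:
X(T, o) = 3
c(t) = t^(-½)
c(X(-3, 9)) - a = 3^(-½) - 1*(-4320) = √3/3 + 4320 = 4320 + √3/3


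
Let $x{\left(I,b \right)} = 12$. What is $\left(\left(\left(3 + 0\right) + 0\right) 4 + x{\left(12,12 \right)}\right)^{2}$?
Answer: $576$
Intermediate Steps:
$\left(\left(\left(3 + 0\right) + 0\right) 4 + x{\left(12,12 \right)}\right)^{2} = \left(\left(\left(3 + 0\right) + 0\right) 4 + 12\right)^{2} = \left(\left(3 + 0\right) 4 + 12\right)^{2} = \left(3 \cdot 4 + 12\right)^{2} = \left(12 + 12\right)^{2} = 24^{2} = 576$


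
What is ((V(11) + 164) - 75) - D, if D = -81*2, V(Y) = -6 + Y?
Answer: 256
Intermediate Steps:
D = -162
((V(11) + 164) - 75) - D = (((-6 + 11) + 164) - 75) - 1*(-162) = ((5 + 164) - 75) + 162 = (169 - 75) + 162 = 94 + 162 = 256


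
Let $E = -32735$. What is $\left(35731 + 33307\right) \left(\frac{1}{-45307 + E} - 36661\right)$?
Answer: $- \frac{98762233680997}{39021} \approx -2.531 \cdot 10^{9}$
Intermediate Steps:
$\left(35731 + 33307\right) \left(\frac{1}{-45307 + E} - 36661\right) = \left(35731 + 33307\right) \left(\frac{1}{-45307 - 32735} - 36661\right) = 69038 \left(\frac{1}{-78042} - 36661\right) = 69038 \left(- \frac{1}{78042} - 36661\right) = 69038 \left(- \frac{2861097763}{78042}\right) = - \frac{98762233680997}{39021}$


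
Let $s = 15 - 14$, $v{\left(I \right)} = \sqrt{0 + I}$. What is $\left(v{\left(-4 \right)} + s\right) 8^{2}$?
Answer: $64 + 128 i \approx 64.0 + 128.0 i$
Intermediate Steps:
$v{\left(I \right)} = \sqrt{I}$
$s = 1$
$\left(v{\left(-4 \right)} + s\right) 8^{2} = \left(\sqrt{-4} + 1\right) 8^{2} = \left(2 i + 1\right) 64 = \left(1 + 2 i\right) 64 = 64 + 128 i$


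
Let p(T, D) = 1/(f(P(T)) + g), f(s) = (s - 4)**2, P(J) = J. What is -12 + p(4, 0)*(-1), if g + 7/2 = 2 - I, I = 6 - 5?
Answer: -58/5 ≈ -11.600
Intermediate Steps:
I = 1
g = -5/2 (g = -7/2 + (2 - 1*1) = -7/2 + (2 - 1) = -7/2 + 1 = -5/2 ≈ -2.5000)
f(s) = (-4 + s)**2
p(T, D) = 1/(-5/2 + (-4 + T)**2) (p(T, D) = 1/((-4 + T)**2 - 5/2) = 1/(-5/2 + (-4 + T)**2))
-12 + p(4, 0)*(-1) = -12 + (2/(-5 + 2*(-4 + 4)**2))*(-1) = -12 + (2/(-5 + 2*0**2))*(-1) = -12 + (2/(-5 + 2*0))*(-1) = -12 + (2/(-5 + 0))*(-1) = -12 + (2/(-5))*(-1) = -12 + (2*(-1/5))*(-1) = -12 - 2/5*(-1) = -12 + 2/5 = -58/5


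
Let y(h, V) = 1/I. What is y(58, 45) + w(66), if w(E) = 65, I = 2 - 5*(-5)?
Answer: 1756/27 ≈ 65.037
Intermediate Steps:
I = 27 (I = 2 + 25 = 27)
y(h, V) = 1/27
y(58, 45) + w(66) = 1/27 + 65 = 1756/27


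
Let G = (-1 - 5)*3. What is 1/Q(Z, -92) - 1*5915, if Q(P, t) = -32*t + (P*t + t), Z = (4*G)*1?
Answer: -56050539/9476 ≈ -5915.0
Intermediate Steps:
G = -18 (G = -6*3 = -18)
Z = -72 (Z = (4*(-18))*1 = -72*1 = -72)
Q(P, t) = -31*t + P*t (Q(P, t) = -32*t + (t + P*t) = -31*t + P*t)
1/Q(Z, -92) - 1*5915 = 1/(-92*(-31 - 72)) - 1*5915 = 1/(-92*(-103)) - 5915 = 1/9476 - 5915 = -56050539/9476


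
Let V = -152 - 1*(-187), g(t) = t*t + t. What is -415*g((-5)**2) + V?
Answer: -269715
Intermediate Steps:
g(t) = t + t**2 (g(t) = t**2 + t = t + t**2)
V = 35 (V = -152 + 187 = 35)
-415*g((-5)**2) + V = -415*(-5)**2*(1 + (-5)**2) + 35 = -10375*(1 + 25) + 35 = -10375*26 + 35 = -415*650 + 35 = -269750 + 35 = -269715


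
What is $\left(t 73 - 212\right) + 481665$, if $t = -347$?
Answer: $456122$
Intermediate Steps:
$\left(t 73 - 212\right) + 481665 = \left(\left(-347\right) 73 - 212\right) + 481665 = \left(-25331 - 212\right) + 481665 = -25543 + 481665 = 456122$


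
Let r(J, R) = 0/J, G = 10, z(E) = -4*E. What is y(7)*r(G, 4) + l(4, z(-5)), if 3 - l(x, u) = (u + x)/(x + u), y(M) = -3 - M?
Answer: 2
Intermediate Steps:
l(x, u) = 2 (l(x, u) = 3 - (u + x)/(x + u) = 3 - (u + x)/(u + x) = 3 - 1*1 = 3 - 1 = 2)
r(J, R) = 0
y(7)*r(G, 4) + l(4, z(-5)) = (-3 - 1*7)*0 + 2 = (-3 - 7)*0 + 2 = -10*0 + 2 = 0 + 2 = 2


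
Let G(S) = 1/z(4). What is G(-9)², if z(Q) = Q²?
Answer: 1/256 ≈ 0.0039063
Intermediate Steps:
G(S) = 1/16 (G(S) = 1/(4²) = 1/16)
G(-9)² = (1/16)² = 1/256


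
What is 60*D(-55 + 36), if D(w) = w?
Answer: -1140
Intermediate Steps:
60*D(-55 + 36) = 60*(-55 + 36) = 60*(-19) = -1140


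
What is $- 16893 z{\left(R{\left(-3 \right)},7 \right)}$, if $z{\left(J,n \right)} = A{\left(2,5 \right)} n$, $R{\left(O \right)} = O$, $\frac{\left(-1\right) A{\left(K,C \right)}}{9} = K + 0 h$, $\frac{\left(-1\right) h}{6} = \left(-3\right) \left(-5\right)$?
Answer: $2128518$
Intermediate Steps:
$h = -90$ ($h = - 6 \left(\left(-3\right) \left(-5\right)\right) = \left(-6\right) 15 = -90$)
$A{\left(K,C \right)} = - 9 K$ ($A{\left(K,C \right)} = - 9 \left(K + 0 \left(-90\right)\right) = - 9 \left(K + 0\right) = - 9 K$)
$z{\left(J,n \right)} = - 18 n$ ($z{\left(J,n \right)} = \left(-9\right) 2 n = - 18 n$)
$- 16893 z{\left(R{\left(-3 \right)},7 \right)} = - 16893 \left(\left(-18\right) 7\right) = \left(-16893\right) \left(-126\right) = 2128518$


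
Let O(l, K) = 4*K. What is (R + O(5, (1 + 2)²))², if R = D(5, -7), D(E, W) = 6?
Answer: 1764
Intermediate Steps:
R = 6
(R + O(5, (1 + 2)²))² = (6 + 4*(1 + 2)²)² = (6 + 4*3²)² = (6 + 4*9)² = (6 + 36)² = 42² = 1764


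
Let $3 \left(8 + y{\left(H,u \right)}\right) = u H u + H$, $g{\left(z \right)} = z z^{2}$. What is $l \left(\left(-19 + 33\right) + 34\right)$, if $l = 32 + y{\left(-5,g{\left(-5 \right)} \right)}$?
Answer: $-1248928$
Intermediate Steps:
$g{\left(z \right)} = z^{3}$
$y{\left(H,u \right)} = -8 + \frac{H}{3} + \frac{H u^{2}}{3}$ ($y{\left(H,u \right)} = -8 + \frac{u H u + H}{3} = -8 + \frac{H u u + H}{3} = -8 + \frac{H u^{2} + H}{3} = -8 + \frac{H + H u^{2}}{3} = -8 + \left(\frac{H}{3} + \frac{H u^{2}}{3}\right) = -8 + \frac{H}{3} + \frac{H u^{2}}{3}$)
$l = - \frac{78058}{3}$ ($l = 32 + \left(-8 + \frac{1}{3} \left(-5\right) + \frac{1}{3} \left(-5\right) \left(\left(-5\right)^{3}\right)^{2}\right) = 32 - \left(\frac{29}{3} + \frac{78125}{3}\right) = 32 - \frac{78154}{3} = - \frac{78058}{3} \approx -26019.0$)
$l \left(\left(-19 + 33\right) + 34\right) = - \frac{78058 \left(\left(-19 + 33\right) + 34\right)}{3} = - \frac{78058 \left(14 + 34\right)}{3} = \left(- \frac{78058}{3}\right) 48 = -1248928$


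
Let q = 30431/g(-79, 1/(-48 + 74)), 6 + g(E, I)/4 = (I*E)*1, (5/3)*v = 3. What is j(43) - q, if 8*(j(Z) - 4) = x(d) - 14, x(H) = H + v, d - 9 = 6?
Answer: 159059/188 ≈ 846.06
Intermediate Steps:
v = 9/5 (v = (⅗)*3 = 9/5 ≈ 1.8000)
g(E, I) = -24 + 4*E*I (g(E, I) = -24 + 4*((I*E)*1) = -24 + 4*((E*I)*1) = -24 + 4*(E*I) = -24 + 4*E*I)
d = 15 (d = 9 + 6 = 15)
x(H) = 9/5 + H (x(H) = H + 9/5 = 9/5 + H)
j(Z) = 87/20 (j(Z) = 4 + ((9/5 + 15) - 14)/8 = 4 + (84/5 - 14)/8 = 4 + (⅛)*(14/5) = 4 + 7/20 = 87/20)
q = -395603/470 (q = 30431/(-24 + 4*(-79)/(-48 + 74)) = 30431/(-24 + 4*(-79)/26) = 30431/(-24 + 4*(-79)*(1/26)) = 30431/(-24 - 158/13) = 30431/(-470/13) = 30431*(-13/470) = -395603/470 ≈ -841.71)
j(43) - q = 87/20 - 1*(-395603/470) = 87/20 + 395603/470 = 159059/188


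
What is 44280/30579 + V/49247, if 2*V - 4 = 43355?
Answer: 1895729727/1003949342 ≈ 1.8883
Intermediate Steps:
V = 43359/2 (V = 2 + (1/2)*43355 = 2 + 43355/2 = 43359/2 ≈ 21680.)
44280/30579 + V/49247 = 44280/30579 + (43359/2)/49247 = 44280*(1/30579) + (43359/2)*(1/49247) = 14760/10193 + 43359/98494 = 1895729727/1003949342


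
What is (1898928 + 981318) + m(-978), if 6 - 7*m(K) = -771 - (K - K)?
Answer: 2880357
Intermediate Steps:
m(K) = 111 (m(K) = 6/7 - (-771 - (K - K))/7 = 6/7 - (-771 - 1*0)/7 = 6/7 - (-771 + 0)/7 = 6/7 - ⅐*(-771) = 6/7 + 771/7 = 111)
(1898928 + 981318) + m(-978) = (1898928 + 981318) + 111 = 2880246 + 111 = 2880357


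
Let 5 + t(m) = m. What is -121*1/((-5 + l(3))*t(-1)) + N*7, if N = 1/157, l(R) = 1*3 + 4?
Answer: 19081/1884 ≈ 10.128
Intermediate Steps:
l(R) = 7 (l(R) = 3 + 4 = 7)
t(m) = -5 + m
N = 1/157 ≈ 0.0063694
-121*1/((-5 + l(3))*t(-1)) + N*7 = -121*1/((-5 - 1)*(-5 + 7)) + (1/157)*7 = -121/((-6*2)) + 7/157 = -121/(-12) + 7/157 = -121*(-1/12) + 7/157 = 121/12 + 7/157 = 19081/1884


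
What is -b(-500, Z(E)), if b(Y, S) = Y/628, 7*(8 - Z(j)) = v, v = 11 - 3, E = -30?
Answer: 125/157 ≈ 0.79618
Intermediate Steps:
v = 8
Z(j) = 48/7 (Z(j) = 8 - ⅐*8 = 8 - 8/7 = 48/7)
b(Y, S) = Y/628 (b(Y, S) = Y*(1/628) = Y/628)
-b(-500, Z(E)) = -(-500)/628 = -1*(-125/157) = 125/157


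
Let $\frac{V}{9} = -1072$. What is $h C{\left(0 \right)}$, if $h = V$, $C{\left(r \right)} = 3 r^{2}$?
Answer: $0$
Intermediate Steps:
$V = -9648$ ($V = 9 \left(-1072\right) = -9648$)
$h = -9648$
$h C{\left(0 \right)} = - 9648 \cdot 3 \cdot 0^{2} = - 9648 \cdot 3 \cdot 0 = \left(-9648\right) 0 = 0$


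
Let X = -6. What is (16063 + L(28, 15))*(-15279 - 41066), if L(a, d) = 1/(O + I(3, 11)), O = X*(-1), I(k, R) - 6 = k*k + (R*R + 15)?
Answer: -142096004740/157 ≈ -9.0507e+8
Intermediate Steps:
I(k, R) = 21 + R² + k² (I(k, R) = 6 + (k*k + (R*R + 15)) = 6 + (k² + (R² + 15)) = 6 + (k² + (15 + R²)) = 6 + (15 + R² + k²) = 21 + R² + k²)
O = 6 (O = -6*(-1) = 6)
L(a, d) = 1/157 (L(a, d) = 1/(6 + (21 + 11² + 3²)) = 1/(6 + (21 + 121 + 9)) = 1/(6 + 151) = 1/157)
(16063 + L(28, 15))*(-15279 - 41066) = (16063 + 1/157)*(-15279 - 41066) = (2521892/157)*(-56345) = -142096004740/157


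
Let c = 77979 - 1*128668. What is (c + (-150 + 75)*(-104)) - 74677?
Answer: -117566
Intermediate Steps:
c = -50689 (c = 77979 - 128668 = -50689)
(c + (-150 + 75)*(-104)) - 74677 = (-50689 + (-150 + 75)*(-104)) - 74677 = (-50689 - 75*(-104)) - 74677 = (-50689 + 7800) - 74677 = -42889 - 74677 = -117566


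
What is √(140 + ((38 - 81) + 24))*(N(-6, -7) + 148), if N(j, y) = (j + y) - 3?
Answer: 1452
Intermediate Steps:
N(j, y) = -3 + j + y
√(140 + ((38 - 81) + 24))*(N(-6, -7) + 148) = √(140 + ((38 - 81) + 24))*((-3 - 6 - 7) + 148) = √(140 + (-43 + 24))*(-16 + 148) = √(140 - 19)*132 = √121*132 = 11*132 = 1452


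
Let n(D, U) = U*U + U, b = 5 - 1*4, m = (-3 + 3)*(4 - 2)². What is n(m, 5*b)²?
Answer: 900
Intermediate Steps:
m = 0 (m = 0*2² = 0*4 = 0)
b = 1 (b = 5 - 4 = 1)
n(D, U) = U + U² (n(D, U) = U² + U = U + U²)
n(m, 5*b)² = ((5*1)*(1 + 5*1))² = (5*(1 + 5))² = (5*6)² = 30² = 900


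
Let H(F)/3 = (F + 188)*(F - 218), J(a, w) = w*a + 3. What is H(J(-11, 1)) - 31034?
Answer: -153074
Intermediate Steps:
J(a, w) = 3 + a*w (J(a, w) = a*w + 3 = 3 + a*w)
H(F) = 3*(-218 + F)*(188 + F) (H(F) = 3*((F + 188)*(F - 218)) = 3*((188 + F)*(-218 + F)) = 3*((-218 + F)*(188 + F)) = 3*(-218 + F)*(188 + F))
H(J(-11, 1)) - 31034 = (-122952 - 90*(3 - 11*1) + 3*(3 - 11*1)²) - 31034 = (-122952 - 90*(3 - 11) + 3*(3 - 11)²) - 31034 = (-122952 - 90*(-8) + 3*(-8)²) - 31034 = (-122952 + 720 + 3*64) - 31034 = (-122952 + 720 + 192) - 31034 = -122040 - 31034 = -153074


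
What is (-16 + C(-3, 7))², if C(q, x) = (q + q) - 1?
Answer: 529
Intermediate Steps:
C(q, x) = -1 + 2*q (C(q, x) = 2*q - 1 = -1 + 2*q)
(-16 + C(-3, 7))² = (-16 + (-1 + 2*(-3)))² = (-16 + (-1 - 6))² = (-16 - 7)² = (-23)² = 529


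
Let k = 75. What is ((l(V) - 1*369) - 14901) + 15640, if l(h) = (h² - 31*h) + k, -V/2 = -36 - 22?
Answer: 10305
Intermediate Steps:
V = 116 (V = -2*(-36 - 22) = -2*(-58) = 116)
l(h) = 75 + h² - 31*h (l(h) = (h² - 31*h) + 75 = 75 + h² - 31*h)
((l(V) - 1*369) - 14901) + 15640 = (((75 + 116² - 31*116) - 1*369) - 14901) + 15640 = (((75 + 13456 - 3596) - 369) - 14901) + 15640 = ((9935 - 369) - 14901) + 15640 = (9566 - 14901) + 15640 = -5335 + 15640 = 10305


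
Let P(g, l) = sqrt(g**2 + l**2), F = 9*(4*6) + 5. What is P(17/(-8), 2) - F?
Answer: -221 + sqrt(545)/8 ≈ -218.08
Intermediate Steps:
F = 221 (F = 9*24 + 5 = 216 + 5 = 221)
P(17/(-8), 2) - F = sqrt((17/(-8))**2 + 2**2) - 1*221 = sqrt((17*(-1/8))**2 + 4) - 221 = sqrt((-17/8)**2 + 4) - 221 = sqrt(289/64 + 4) - 221 = sqrt(545/64) - 221 = sqrt(545)/8 - 221 = -221 + sqrt(545)/8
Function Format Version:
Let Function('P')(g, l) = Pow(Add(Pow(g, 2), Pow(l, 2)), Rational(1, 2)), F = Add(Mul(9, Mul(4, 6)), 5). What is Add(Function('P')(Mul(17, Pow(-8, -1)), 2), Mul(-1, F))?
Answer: Add(-221, Mul(Rational(1, 8), Pow(545, Rational(1, 2)))) ≈ -218.08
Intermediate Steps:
F = 221 (F = Add(Mul(9, 24), 5) = Add(216, 5) = 221)
Add(Function('P')(Mul(17, Pow(-8, -1)), 2), Mul(-1, F)) = Add(Pow(Add(Pow(Mul(17, Pow(-8, -1)), 2), Pow(2, 2)), Rational(1, 2)), Mul(-1, 221)) = Add(Pow(Add(Pow(Mul(17, Rational(-1, 8)), 2), 4), Rational(1, 2)), -221) = Add(Pow(Add(Pow(Rational(-17, 8), 2), 4), Rational(1, 2)), -221) = Add(Pow(Add(Rational(289, 64), 4), Rational(1, 2)), -221) = Add(Pow(Rational(545, 64), Rational(1, 2)), -221) = Add(Mul(Rational(1, 8), Pow(545, Rational(1, 2))), -221) = Add(-221, Mul(Rational(1, 8), Pow(545, Rational(1, 2))))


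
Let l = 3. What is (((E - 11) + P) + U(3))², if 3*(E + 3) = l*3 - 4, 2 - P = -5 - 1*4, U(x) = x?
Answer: 25/9 ≈ 2.7778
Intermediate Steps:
P = 11 (P = 2 - (-5 - 1*4) = 2 - (-5 - 4) = 2 - 1*(-9) = 2 + 9 = 11)
E = -4/3 (E = -3 + (3*3 - 4)/3 = -3 + (9 - 4)/3 = -3 + (⅓)*5 = -3 + 5/3 = -4/3 ≈ -1.3333)
(((E - 11) + P) + U(3))² = (((-4/3 - 11) + 11) + 3)² = ((-37/3 + 11) + 3)² = (-4/3 + 3)² = (5/3)² = 25/9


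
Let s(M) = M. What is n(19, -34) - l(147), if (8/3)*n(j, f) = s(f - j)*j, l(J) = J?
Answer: -4197/8 ≈ -524.63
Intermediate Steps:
n(j, f) = 3*j*(f - j)/8 (n(j, f) = 3*((f - j)*j)/8 = 3*(j*(f - j))/8 = 3*j*(f - j)/8)
n(19, -34) - l(147) = (3/8)*19*(-34 - 1*19) - 1*147 = (3/8)*19*(-34 - 19) - 147 = (3/8)*19*(-53) - 147 = -3021/8 - 147 = -4197/8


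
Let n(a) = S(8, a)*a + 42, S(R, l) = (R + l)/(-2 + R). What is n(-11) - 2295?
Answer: -4495/2 ≈ -2247.5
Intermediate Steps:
S(R, l) = (R + l)/(-2 + R)
n(a) = 42 + a*(4/3 + a/6) (n(a) = ((8 + a)/(-2 + 8))*a + 42 = ((8 + a)/6)*a + 42 = (4/3 + a/6)*a + 42 = a*(4/3 + a/6) + 42 = 42 + a*(4/3 + a/6))
n(-11) - 2295 = (42 + (⅙)*(-11)*(8 - 11)) - 2295 = (42 + (⅙)*(-11)*(-3)) - 2295 = (42 + 11/2) - 2295 = 95/2 - 2295 = -4495/2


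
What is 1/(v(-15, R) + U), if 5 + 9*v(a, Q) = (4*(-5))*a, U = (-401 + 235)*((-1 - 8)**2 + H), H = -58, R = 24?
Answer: -9/34067 ≈ -0.00026419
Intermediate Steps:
U = -3818 (U = (-401 + 235)*((-1 - 8)**2 - 58) = -166*((-9)**2 - 58) = -166*(81 - 58) = -166*23 = -3818)
v(a, Q) = -5/9 - 20*a/9 (v(a, Q) = -5/9 + ((4*(-5))*a)/9 = -5/9 + (-20*a)/9 = -5/9 - 20*a/9)
1/(v(-15, R) + U) = 1/((-5/9 - 20/9*(-15)) - 3818) = 1/((-5/9 + 100/3) - 3818) = 1/(295/9 - 3818) = 1/(-34067/9) = -9/34067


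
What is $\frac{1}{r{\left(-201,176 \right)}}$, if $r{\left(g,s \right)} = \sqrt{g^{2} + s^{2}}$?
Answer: $\frac{\sqrt{71377}}{71377} \approx 0.003743$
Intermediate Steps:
$\frac{1}{r{\left(-201,176 \right)}} = \frac{1}{\sqrt{\left(-201\right)^{2} + 176^{2}}} = \frac{1}{\sqrt{40401 + 30976}} = \frac{1}{\sqrt{71377}} = \frac{\sqrt{71377}}{71377}$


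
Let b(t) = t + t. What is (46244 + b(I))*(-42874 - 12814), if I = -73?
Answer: -2567105424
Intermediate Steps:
b(t) = 2*t
(46244 + b(I))*(-42874 - 12814) = (46244 + 2*(-73))*(-42874 - 12814) = (46244 - 146)*(-55688) = 46098*(-55688) = -2567105424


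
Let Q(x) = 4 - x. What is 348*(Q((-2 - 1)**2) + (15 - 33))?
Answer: -8004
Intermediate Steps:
348*(Q((-2 - 1)**2) + (15 - 33)) = 348*((4 - (-2 - 1)**2) + (15 - 33)) = 348*((4 - 1*(-3)**2) - 18) = 348*((4 - 1*9) - 18) = 348*((4 - 9) - 18) = 348*(-5 - 18) = 348*(-23) = -8004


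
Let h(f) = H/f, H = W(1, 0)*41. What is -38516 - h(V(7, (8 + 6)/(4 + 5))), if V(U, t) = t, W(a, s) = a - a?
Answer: -38516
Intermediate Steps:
W(a, s) = 0
H = 0 (H = 0*41 = 0)
h(f) = 0 (h(f) = 0/f = 0)
-38516 - h(V(7, (8 + 6)/(4 + 5))) = -38516 - 1*0 = -38516 + 0 = -38516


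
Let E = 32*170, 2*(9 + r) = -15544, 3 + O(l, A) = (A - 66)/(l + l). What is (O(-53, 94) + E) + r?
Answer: -124246/53 ≈ -2344.3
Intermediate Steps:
O(l, A) = -3 + (-66 + A)/(2*l) (O(l, A) = -3 + (A - 66)/(l + l) = -3 + (-66 + A)/((2*l)) = -3 + (-66 + A)*(1/(2*l)) = -3 + (-66 + A)/(2*l))
r = -7781 (r = -9 + (½)*(-15544) = -9 - 7772 = -7781)
E = 5440
(O(-53, 94) + E) + r = ((½)*(-66 + 94 - 6*(-53))/(-53) + 5440) - 7781 = ((½)*(-1/53)*(-66 + 94 + 318) + 5440) - 7781 = ((½)*(-1/53)*346 + 5440) - 7781 = (-173/53 + 5440) - 7781 = 288147/53 - 7781 = -124246/53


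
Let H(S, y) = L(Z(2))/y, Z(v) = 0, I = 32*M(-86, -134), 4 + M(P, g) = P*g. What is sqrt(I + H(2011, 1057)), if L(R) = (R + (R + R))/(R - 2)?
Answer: 192*sqrt(10) ≈ 607.16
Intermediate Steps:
M(P, g) = -4 + P*g
I = 368640 (I = 32*(-4 - 86*(-134)) = 32*(-4 + 11524) = 32*11520 = 368640)
L(R) = 3*R/(-2 + R) (L(R) = (R + 2*R)/(-2 + R) = (3*R)/(-2 + R) = 3*R/(-2 + R))
H(S, y) = 0 (H(S, y) = (3*0/(-2 + 0))/y = (3*0/(-2))/y = (3*0*(-1/2))/y = 0/y = 0)
sqrt(I + H(2011, 1057)) = sqrt(368640 + 0) = sqrt(368640) = 192*sqrt(10)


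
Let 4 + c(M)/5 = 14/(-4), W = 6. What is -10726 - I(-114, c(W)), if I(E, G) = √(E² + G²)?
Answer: -10726 - 3*√6401/2 ≈ -10846.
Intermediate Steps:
c(M) = -75/2 (c(M) = -20 + 5*(14/(-4)) = -20 + 5*(14*(-¼)) = -20 + 5*(-7/2) = -20 - 35/2 = -75/2)
-10726 - I(-114, c(W)) = -10726 - √((-114)² + (-75/2)²) = -10726 - √(12996 + 5625/4) = -10726 - √(57609/4) = -10726 - 3*√6401/2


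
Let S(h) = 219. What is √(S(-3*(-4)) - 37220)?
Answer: I*√37001 ≈ 192.36*I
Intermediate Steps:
√(S(-3*(-4)) - 37220) = √(219 - 37220) = √(-37001) = I*√37001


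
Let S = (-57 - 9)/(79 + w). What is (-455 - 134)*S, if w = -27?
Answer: 19437/26 ≈ 747.58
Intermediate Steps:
S = -33/26 (S = (-57 - 9)/(79 - 27) = -66/52 = -66*1/52 = -33/26 ≈ -1.2692)
(-455 - 134)*S = (-455 - 134)*(-33/26) = -589*(-33/26) = 19437/26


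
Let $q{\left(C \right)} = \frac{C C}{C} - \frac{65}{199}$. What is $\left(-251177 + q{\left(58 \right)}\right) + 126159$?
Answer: $- \frac{24867105}{199} \approx -1.2496 \cdot 10^{5}$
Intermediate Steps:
$q{\left(C \right)} = - \frac{65}{199} + C$ ($q{\left(C \right)} = \frac{C^{2}}{C} - \frac{65}{199} = C - \frac{65}{199} = - \frac{65}{199} + C$)
$\left(-251177 + q{\left(58 \right)}\right) + 126159 = \left(-251177 + \left(- \frac{65}{199} + 58\right)\right) + 126159 = \left(-251177 + \frac{11477}{199}\right) + 126159 = - \frac{49972746}{199} + 126159 = - \frac{24867105}{199}$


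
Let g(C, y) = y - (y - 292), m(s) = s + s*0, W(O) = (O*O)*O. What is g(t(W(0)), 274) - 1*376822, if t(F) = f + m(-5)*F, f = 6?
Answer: -376530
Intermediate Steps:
W(O) = O³ (W(O) = O²*O = O³)
m(s) = s (m(s) = s + 0 = s)
t(F) = 6 - 5*F
g(C, y) = 292 (g(C, y) = y - (-292 + y) = y + (292 - y) = 292)
g(t(W(0)), 274) - 1*376822 = 292 - 1*376822 = 292 - 376822 = -376530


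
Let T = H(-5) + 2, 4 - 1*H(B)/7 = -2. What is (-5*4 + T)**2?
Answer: 576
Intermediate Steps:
H(B) = 42 (H(B) = 28 - 7*(-2) = 28 + 14 = 42)
T = 44 (T = 42 + 2 = 44)
(-5*4 + T)**2 = (-5*4 + 44)**2 = (-20 + 44)**2 = 24**2 = 576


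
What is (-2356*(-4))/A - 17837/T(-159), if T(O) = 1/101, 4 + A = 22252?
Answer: -5010073219/2781 ≈ -1.8015e+6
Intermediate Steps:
A = 22248 (A = -4 + 22252 = 22248)
T(O) = 1/101
(-2356*(-4))/A - 17837/T(-159) = -2356*(-4)/22248 - 17837/1/101 = 9424*(1/22248) - 17837*101 = 1178/2781 - 1801537 = -5010073219/2781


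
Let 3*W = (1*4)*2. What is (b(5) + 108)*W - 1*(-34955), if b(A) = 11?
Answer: 105817/3 ≈ 35272.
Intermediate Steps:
W = 8/3 (W = ((1*4)*2)/3 = (4*2)/3 = (1/3)*8 = 8/3 ≈ 2.6667)
(b(5) + 108)*W - 1*(-34955) = (11 + 108)*(8/3) - 1*(-34955) = 119*(8/3) + 34955 = 952/3 + 34955 = 105817/3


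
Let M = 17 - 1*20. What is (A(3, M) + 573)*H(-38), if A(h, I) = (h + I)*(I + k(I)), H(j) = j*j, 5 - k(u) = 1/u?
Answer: 827412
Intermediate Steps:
M = -3 (M = 17 - 20 = -3)
k(u) = 5 - 1/u
H(j) = j²
A(h, I) = (I + h)*(5 + I - 1/I) (A(h, I) = (h + I)*(I + (5 - 1/I)) = (I + h)*(5 + I - 1/I))
(A(3, M) + 573)*H(-38) = ((-1 + (-3)² + 5*(-3) + 5*3 - 3*3 - 1*3/(-3)) + 573)*(-38)² = ((-1 + 9 - 15 + 15 - 9 - 1*3*(-⅓)) + 573)*1444 = ((-1 + 9 - 15 + 15 - 9 + 1) + 573)*1444 = (0 + 573)*1444 = 573*1444 = 827412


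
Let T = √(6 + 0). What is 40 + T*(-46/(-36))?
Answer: 40 + 23*√6/18 ≈ 43.130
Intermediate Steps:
T = √6 ≈ 2.4495
40 + T*(-46/(-36)) = 40 + √6*(-46/(-36)) = 40 + √6*(-46*(-1/36)) = 40 + √6*(23/18) = 40 + 23*√6/18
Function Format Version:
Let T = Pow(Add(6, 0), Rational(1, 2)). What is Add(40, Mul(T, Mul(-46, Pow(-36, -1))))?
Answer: Add(40, Mul(Rational(23, 18), Pow(6, Rational(1, 2)))) ≈ 43.130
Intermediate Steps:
T = Pow(6, Rational(1, 2)) ≈ 2.4495
Add(40, Mul(T, Mul(-46, Pow(-36, -1)))) = Add(40, Mul(Pow(6, Rational(1, 2)), Mul(-46, Pow(-36, -1)))) = Add(40, Mul(Pow(6, Rational(1, 2)), Mul(-46, Rational(-1, 36)))) = Add(40, Mul(Pow(6, Rational(1, 2)), Rational(23, 18))) = Add(40, Mul(Rational(23, 18), Pow(6, Rational(1, 2))))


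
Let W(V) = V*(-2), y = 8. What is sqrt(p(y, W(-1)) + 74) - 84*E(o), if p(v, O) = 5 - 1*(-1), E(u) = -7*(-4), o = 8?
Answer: -2352 + 4*sqrt(5) ≈ -2343.1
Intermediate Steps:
W(V) = -2*V
E(u) = 28
p(v, O) = 6 (p(v, O) = 5 + 1 = 6)
sqrt(p(y, W(-1)) + 74) - 84*E(o) = sqrt(6 + 74) - 84*28 = sqrt(80) - 2352 = 4*sqrt(5) - 2352 = -2352 + 4*sqrt(5)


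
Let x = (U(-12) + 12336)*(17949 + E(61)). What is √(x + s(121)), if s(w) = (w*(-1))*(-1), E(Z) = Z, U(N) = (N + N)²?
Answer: √232545241 ≈ 15249.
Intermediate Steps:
U(N) = 4*N² (U(N) = (2*N)² = 4*N²)
x = 232545120 (x = (4*(-12)² + 12336)*(17949 + 61) = (4*144 + 12336)*18010 = (576 + 12336)*18010 = 12912*18010 = 232545120)
s(w) = w (s(w) = -w*(-1) = w)
√(x + s(121)) = √(232545120 + 121) = √232545241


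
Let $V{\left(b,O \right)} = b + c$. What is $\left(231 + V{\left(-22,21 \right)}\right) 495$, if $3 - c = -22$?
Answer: $115830$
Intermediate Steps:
$c = 25$ ($c = 3 - -22 = 3 + 22 = 25$)
$V{\left(b,O \right)} = 25 + b$ ($V{\left(b,O \right)} = b + 25 = 25 + b$)
$\left(231 + V{\left(-22,21 \right)}\right) 495 = \left(231 + \left(25 - 22\right)\right) 495 = \left(231 + 3\right) 495 = 234 \cdot 495 = 115830$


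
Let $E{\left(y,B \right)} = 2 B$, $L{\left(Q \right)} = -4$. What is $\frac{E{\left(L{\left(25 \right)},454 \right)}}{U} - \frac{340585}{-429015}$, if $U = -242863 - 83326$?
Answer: $\frac{598408297}{756432291} \approx 0.79109$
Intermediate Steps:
$U = -326189$
$\frac{E{\left(L{\left(25 \right)},454 \right)}}{U} - \frac{340585}{-429015} = \frac{2 \cdot 454}{-326189} - \frac{340585}{-429015} = 908 \left(- \frac{1}{326189}\right) - - \frac{1841}{2319} = - \frac{908}{326189} + \frac{1841}{2319} = \frac{598408297}{756432291}$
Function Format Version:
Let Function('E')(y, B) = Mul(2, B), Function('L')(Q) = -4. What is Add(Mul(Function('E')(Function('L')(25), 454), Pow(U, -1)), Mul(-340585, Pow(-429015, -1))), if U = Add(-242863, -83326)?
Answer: Rational(598408297, 756432291) ≈ 0.79109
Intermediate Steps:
U = -326189
Add(Mul(Function('E')(Function('L')(25), 454), Pow(U, -1)), Mul(-340585, Pow(-429015, -1))) = Add(Mul(Mul(2, 454), Pow(-326189, -1)), Mul(-340585, Pow(-429015, -1))) = Add(Mul(908, Rational(-1, 326189)), Mul(-340585, Rational(-1, 429015))) = Add(Rational(-908, 326189), Rational(1841, 2319)) = Rational(598408297, 756432291)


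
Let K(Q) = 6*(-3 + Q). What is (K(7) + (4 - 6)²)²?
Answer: 784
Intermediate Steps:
K(Q) = -18 + 6*Q
(K(7) + (4 - 6)²)² = ((-18 + 6*7) + (4 - 6)²)² = ((-18 + 42) + (-2)²)² = (24 + 4)² = 28² = 784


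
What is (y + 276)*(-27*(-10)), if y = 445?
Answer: 194670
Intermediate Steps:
(y + 276)*(-27*(-10)) = (445 + 276)*(-27*(-10)) = 721*270 = 194670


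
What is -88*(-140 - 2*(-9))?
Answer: 10736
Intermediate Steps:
-88*(-140 - 2*(-9)) = -88*(-140 + 18) = -88*(-122) = 10736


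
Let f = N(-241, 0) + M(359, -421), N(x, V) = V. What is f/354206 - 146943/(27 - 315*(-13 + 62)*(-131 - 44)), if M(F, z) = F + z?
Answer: -93576279/1714631264 ≈ -0.054575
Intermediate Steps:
f = -62 (f = 0 + (359 - 421) = 0 - 62 = -62)
f/354206 - 146943/(27 - 315*(-13 + 62)*(-131 - 44)) = -62/354206 - 146943/(27 - 315*(-13 + 62)*(-131 - 44)) = -62*1/354206 - 146943/(27 - 15435*(-175)) = -1/5713 - 146943/(27 - 315*(-8575)) = -1/5713 - 146943/(27 + 2701125) = -1/5713 - 146943/2701152 = -1/5713 - 146943*1/2701152 = -1/5713 - 16327/300128 = -93576279/1714631264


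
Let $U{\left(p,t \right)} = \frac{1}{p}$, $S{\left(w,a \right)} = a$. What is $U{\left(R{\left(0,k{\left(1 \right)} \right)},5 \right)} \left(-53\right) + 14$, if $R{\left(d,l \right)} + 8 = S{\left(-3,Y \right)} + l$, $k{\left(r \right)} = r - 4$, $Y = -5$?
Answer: $\frac{277}{16} \approx 17.313$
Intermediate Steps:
$k{\left(r \right)} = -4 + r$
$R{\left(d,l \right)} = -13 + l$ ($R{\left(d,l \right)} = -8 + \left(-5 + l\right) = -13 + l$)
$U{\left(R{\left(0,k{\left(1 \right)} \right)},5 \right)} \left(-53\right) + 14 = \frac{1}{-13 + \left(-4 + 1\right)} \left(-53\right) + 14 = \frac{1}{-13 - 3} \left(-53\right) + 14 = \frac{1}{-16} \left(-53\right) + 14 = \left(- \frac{1}{16}\right) \left(-53\right) + 14 = \frac{53}{16} + 14 = \frac{277}{16}$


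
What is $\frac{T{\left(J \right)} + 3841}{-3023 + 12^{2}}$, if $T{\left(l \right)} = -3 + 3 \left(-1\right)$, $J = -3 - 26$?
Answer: $- \frac{3835}{2879} \approx -1.3321$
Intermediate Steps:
$J = -29$ ($J = -3 - 26 = -29$)
$T{\left(l \right)} = -6$ ($T{\left(l \right)} = -3 - 3 = -6$)
$\frac{T{\left(J \right)} + 3841}{-3023 + 12^{2}} = \frac{-6 + 3841}{-3023 + 12^{2}} = \frac{3835}{-3023 + 144} = \frac{3835}{-2879} = 3835 \left(- \frac{1}{2879}\right) = - \frac{3835}{2879}$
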